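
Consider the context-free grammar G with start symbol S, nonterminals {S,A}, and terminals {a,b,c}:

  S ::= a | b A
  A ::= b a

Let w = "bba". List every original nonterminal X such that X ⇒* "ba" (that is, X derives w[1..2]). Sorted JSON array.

CNF form of G:
  S -> T0 A | a
  A -> T0 T1
  T0 -> b
  T1 -> a

Fill CYK table bottom-up — only the sub-triangle for w[1..2]:
  T[1,1] 'b' = {T0}  orig:{}
  T[2,2] 'a' = {S,T1}  orig:{S}
  T[1,2] 'ba' = {A}

Original NTs in T[1,2] deriving "ba": ["A"]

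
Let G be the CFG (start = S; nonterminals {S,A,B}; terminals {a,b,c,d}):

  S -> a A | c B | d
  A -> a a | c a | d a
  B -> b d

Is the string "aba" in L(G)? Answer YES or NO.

CNF form of G:
  S -> T0 A | T1 B | d
  A -> T0 T0 | T1 T0 | T2 T0
  B -> T3 T2
  T0 -> a
  T1 -> c
  T2 -> d
  T3 -> b

CYK table (by increasing span):
  cell(0,0) a: {T0}  orig:{}
  cell(1,1) b: {T3}  orig:{}
  cell(2,2) a: {T0}  orig:{}
  cell(0,1) ab: ∅
  cell(1,2) ba: ∅
  cell(0,2) aba: ∅

S ∉ T[0,2] ⇒ NO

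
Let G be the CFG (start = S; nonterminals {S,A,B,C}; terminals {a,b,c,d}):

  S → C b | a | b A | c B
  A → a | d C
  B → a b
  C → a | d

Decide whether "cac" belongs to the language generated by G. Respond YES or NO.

CNF form of G:
  S -> C T2 | T2 A | T3 B | a
  A -> T0 C | a
  B -> T1 T2
  C -> a | d
  T0 -> d
  T1 -> a
  T2 -> b
  T3 -> c

Fill CYK table bottom-up:
  T[0,0] 'c' = {T3}  orig:{}
  T[1,1] 'a' = {A,C,S,T1}  orig:{A,C,S}
  T[2,2] 'c' = {T3}  orig:{}
  T[0,1] 'ca' = ∅
  T[1,2] 'ac' = ∅
  T[0,2] 'cac' = ∅

S ∉ T[0,2] ⇒ NO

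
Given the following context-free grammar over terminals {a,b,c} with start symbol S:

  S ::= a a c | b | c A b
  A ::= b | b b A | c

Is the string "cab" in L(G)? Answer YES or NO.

Convert to CNF:
  S -> T1 X4 | T2 X5 | b
  A -> T0 X3 | b | c
  T0 -> b
  T1 -> a
  T2 -> c
  X3 -> T0 A
  X4 -> T1 T2
  X5 -> A T0

CYK fill:
  T[0,0] 'c' = {A,T2}  orig:{A}
  T[1,1] 'a' = {T1}  orig:{}
  T[2,2] 'b' = {A,S,T0}  orig:{A,S}
  T[0,1] 'ca' = ∅
  T[1,2] 'ab' = ∅
  T[0,2] 'cab' = ∅

S ∉ T[0,2] ⇒ NO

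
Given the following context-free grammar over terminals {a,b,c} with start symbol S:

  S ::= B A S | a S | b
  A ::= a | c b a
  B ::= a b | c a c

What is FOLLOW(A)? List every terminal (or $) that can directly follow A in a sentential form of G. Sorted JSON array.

FIRST sets, iterate to fixpoint:
iter 1:
  A via A→a: +{a}
  A via A→c b a: +{c}
  B via B→a b: +{a}
  B via B→c a c: +{c}
  S via S→B A S: +{a,c}
  S via S→b: +{b}
  FIRST(S)={a,b,c}  FIRST(A)={a,c}  FIRST(B)={a,c}
iter 2: (stable)
  FIRST(S)={a,b,c}  FIRST(A)={a,c}  FIRST(B)={a,c}

FOLLOW sets:
FOLLOW(S) := {$}
round 1:
  S→B A S: FOLLOW(B) ⊇ FIRST(A) = {a,c}; new: +{a,c}
  S→B A S: FOLLOW(A) ⊇ FIRST(S) = {a,b,c}; new: +{a,b,c}
  FOLLOW[S]={$}  FOLLOW[A]={a,b,c}  FOLLOW[B]={a,c}
round 2: — fixpoint
  FOLLOW[S]={$}  FOLLOW[A]={a,b,c}  FOLLOW[B]={a,c}

FOLLOW(A) = ["a", "b", "c"]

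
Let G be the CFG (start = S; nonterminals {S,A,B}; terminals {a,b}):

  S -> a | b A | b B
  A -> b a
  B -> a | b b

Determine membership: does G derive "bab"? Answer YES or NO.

Convert to CNF:
  S -> T0 A | T0 B | a
  A -> T0 T1
  B -> T0 T0 | a
  T0 -> b
  T1 -> a

CYK table (by increasing span):
  [0..0]={T0}  "b"  orig:{}
  [1..1]={B,S,T1}  "a"  orig:{B,S}
  [2..2]={T0}  "b"  orig:{}
  [0..1]={A,S}  "ba"
  [1..2]=∅  "ab"
  [0..2]=∅  "bab"

S ∉ T[0,2] ⇒ NO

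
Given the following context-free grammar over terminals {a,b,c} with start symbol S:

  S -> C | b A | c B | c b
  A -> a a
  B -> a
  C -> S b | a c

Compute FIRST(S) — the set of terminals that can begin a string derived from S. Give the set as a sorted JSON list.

Compute FIRST by fixpoint:
pass 1:
  A via A→a a: +{a}
  B via B→a: +{a}
  C via C→a c: +{a}
  S via S→C: +{a}
  S via S→b A: +{b}
  S via S→c B: +{c}
  S: {a,b,c}  A: {a}  B: {a}  C: {a}
pass 2:
  C via C→S b: +{b,c}
  S: {a,b,c}  A: {a}  B: {a}  C: {a,b,c}
pass 3: (no change)
  S: {a,b,c}  A: {a}  B: {a}  C: {a,b,c}

FIRST(S) = ["a", "b", "c"]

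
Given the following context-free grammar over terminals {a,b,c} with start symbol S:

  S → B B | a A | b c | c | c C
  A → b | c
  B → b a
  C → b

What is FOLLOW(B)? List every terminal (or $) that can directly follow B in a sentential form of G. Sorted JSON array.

Compute FIRST by fixpoint:
pass 1:
  A via A→b: +{b}
  A via A→c: +{c}
  B via B→b a: +{b}
  C via C→b: +{b}
  S via S→B B: +{b}
  S via S→a A: +{a}
  S via S→c: +{c}
  FIRST[S]={a,b,c}  FIRST[A]={b,c}  FIRST[B]={b}  FIRST[C]={b}
pass 2: (stable)
  FIRST[S]={a,b,c}  FIRST[A]={b,c}  FIRST[B]={b}  FIRST[C]={b}

FOLLOW sets:
FOLLOW(S) := {$}
iter 1:
  S→B B: FOLLOW(B) ⊇ FIRST(B) = {b}; new: +{b}
  S→B B: FOLLOW(B) ⊇ FOLLOW(S) ⊇ {$}; new: +{$}
  S→a A: FOLLOW(A) ⊇ FOLLOW(S) ⊇ {$}; new: +{$}
  S→c C: FOLLOW(C) ⊇ FOLLOW(S) ⊇ {$}; new: +{$}
  FOLLOW(S)={$}  FOLLOW(A)={$}  FOLLOW(B)={$,b}  FOLLOW(C)={$}
iter 2: (stable)
  FOLLOW(S)={$}  FOLLOW(A)={$}  FOLLOW(B)={$,b}  FOLLOW(C)={$}

FOLLOW(B) = ["$", "b"]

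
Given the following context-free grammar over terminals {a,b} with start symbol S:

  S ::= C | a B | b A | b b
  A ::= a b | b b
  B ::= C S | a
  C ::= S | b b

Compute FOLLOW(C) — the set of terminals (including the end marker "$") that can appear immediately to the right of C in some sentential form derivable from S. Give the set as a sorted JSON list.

Compute FIRST by fixpoint:
iter 1:
  A via A→a b: +{a}
  A via A→b b: +{b}
  B via B→a: +{a}
  C via C→b b: +{b}
  S via S→C: +{b}
  S via S→a B: +{a}
  FIRST(S)={a,b}  FIRST(A)={a,b}  FIRST(B)={a}  FIRST(C)={b}
iter 2:
  B via B→C S: +{b}
  C via C→S: +{a}
  FIRST(S)={a,b}  FIRST(A)={a,b}  FIRST(B)={a,b}  FIRST(C)={a,b}
iter 3: (stable)
  FIRST(S)={a,b}  FIRST(A)={a,b}  FIRST(B)={a,b}  FIRST(C)={a,b}

FOLLOW iteration:
FOLLOW(S) := {$}
[1]
  B→C S: FOLLOW(C) ⊇ FIRST(S) = {a,b}; new: +{a,b}
  C→S: FOLLOW(S) ⊇ FOLLOW(C) ⊇ {a,b}; new: +{a,b}
  S→C: FOLLOW(C) ⊇ FOLLOW(S) ⊇ {$,a,b}; new: +{$}
  S→a B: FOLLOW(B) ⊇ FOLLOW(S) ⊇ {$,a,b}; new: +{$,a,b}
  S→b A: FOLLOW(A) ⊇ FOLLOW(S) ⊇ {$,a,b}; new: +{$,a,b}
  S: {$,a,b}  A: {$,a,b}  B: {$,a,b}  C: {$,a,b}
[2] done
  S: {$,a,b}  A: {$,a,b}  B: {$,a,b}  C: {$,a,b}

FOLLOW(C) = ["$", "a", "b"]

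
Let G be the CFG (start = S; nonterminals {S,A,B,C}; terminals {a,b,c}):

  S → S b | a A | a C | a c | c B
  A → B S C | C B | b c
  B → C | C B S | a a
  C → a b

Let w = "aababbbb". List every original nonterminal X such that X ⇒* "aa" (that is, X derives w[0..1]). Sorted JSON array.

CNF form of G:
  S -> S T0 | T1 B | T2 A | T2 C | T2 T1
  A -> B X3 | C B | T0 T1
  B -> C X4 | T2 T0 | T2 T2
  C -> T2 T0
  T0 -> b
  T1 -> c
  T2 -> a
  X3 -> S C
  X4 -> B S

Fill CYK table bottom-up (cells [i..j] with 0 ≤ i ≤ j ≤ 1 only):
  [0..0]={T2}  "a"  orig:{}
  [1..1]={T2}  "a"  orig:{}
  [0..1]={B}  "aa"

Original NTs in T[0,1] deriving "aa": ["B"]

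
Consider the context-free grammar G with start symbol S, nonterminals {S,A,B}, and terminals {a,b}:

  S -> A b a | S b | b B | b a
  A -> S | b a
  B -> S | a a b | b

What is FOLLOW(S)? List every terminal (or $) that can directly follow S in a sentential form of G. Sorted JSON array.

FIRST iteration:
pass 1:
  A via A→b a: +{b}
  B via B→a a b: +{a}
  B via B→b: +{b}
  S via S→A b a: +{b}
  FIRST(S)={b}  FIRST(A)={b}  FIRST(B)={a,b}
pass 2: done
  FIRST(S)={b}  FIRST(A)={b}  FIRST(B)={a,b}

Compute FOLLOW by fixpoint:
initialize: $ ∈ FOLLOW(S)
round 1:
  S→A b a: FOLLOW(A) ⊇ FIRST(b) = {b}; new: +{b}
  S→S b: FOLLOW(S) ⊇ FIRST(b) = {b}; new: +{b}
  S→b B: FOLLOW(B) ⊇ FOLLOW(S) ⊇ {$,b}; new: +{$,b}
  FOLLOW[S]={$,b}  FOLLOW[A]={b}  FOLLOW[B]={$,b}
round 2: (no change)
  FOLLOW[S]={$,b}  FOLLOW[A]={b}  FOLLOW[B]={$,b}

FOLLOW(S) = ["$", "b"]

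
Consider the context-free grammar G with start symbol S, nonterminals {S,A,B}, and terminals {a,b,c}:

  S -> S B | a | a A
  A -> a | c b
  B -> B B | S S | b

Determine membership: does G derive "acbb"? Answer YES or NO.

CNF form of G:
  S -> S B | T2 A | a
  A -> T0 T1 | a
  B -> B B | S S | b
  T0 -> c
  T1 -> b
  T2 -> a

CYK table (by increasing span):
  [0..0]={A,S,T2}  "a"  orig:{A,S}
  [1..1]={T0}  "c"  orig:{}
  [2..2]={B,T1}  "b"  orig:{B}
  [3..3]={B,T1}  "b"  orig:{B}
  [0..1]=∅  "ac"
  [1..2]={A}  "cb"
  [2..3]={B}  "bb"
  [0..2]={S}  "acb"
  [1..3]=∅  "cbb"
  [0..3]={S}  "acbb"

S ∈ T[0,3] ⇒ YES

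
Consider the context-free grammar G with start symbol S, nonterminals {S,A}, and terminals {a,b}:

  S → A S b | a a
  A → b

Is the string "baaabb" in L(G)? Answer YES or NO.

CNF form of G:
  S -> A X2 | T1 T1
  A -> b
  T0 -> b
  T1 -> a
  X2 -> S T0

CYK table (by increasing span):
  [0..0]={A,T0}  "b"  orig:{A}
  [1..1]={T1}  "a"  orig:{}
  [2..2]={T1}  "a"  orig:{}
  [3..3]={T1}  "a"  orig:{}
  [4..4]={A,T0}  "b"  orig:{A}
  [5..5]={A,T0}  "b"  orig:{A}
  [0..1]=∅  "ba"
  [1..2]={S}  "aa"
  [2..3]={S}  "aa"
  [3..4]=∅  "ab"
  [4..5]=∅  "bb"
  [0..2]=∅  "baa"
  [1..3]=∅  "aaa"
  [2..4]={X2}  "aab"  orig:{}
  [3..5]=∅  "abb"
  [0..3]=∅  "baaa"
  [1..4]=∅  "aaab"
  [2..5]=∅  "aabb"
  [0..4]=∅  "baaab"
  [1..5]=∅  "aaabb"
  [0..5]=∅  "baaabb"

S ∉ T[0,5] ⇒ NO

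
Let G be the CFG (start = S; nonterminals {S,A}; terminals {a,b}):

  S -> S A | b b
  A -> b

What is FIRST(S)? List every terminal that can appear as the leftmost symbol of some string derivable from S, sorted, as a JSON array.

Compute FIRST by fixpoint:
[1]
  A via A→b: +{b}
  S via S→b b: +{b}
  FIRST(S)={b}  FIRST(A)={b}
[2] done
  FIRST(S)={b}  FIRST(A)={b}

FIRST(S) = ["b"]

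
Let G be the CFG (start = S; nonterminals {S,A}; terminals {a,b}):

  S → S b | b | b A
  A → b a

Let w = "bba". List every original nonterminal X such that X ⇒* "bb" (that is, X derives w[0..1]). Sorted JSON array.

CNF form of G:
  S -> S T0 | T0 A | b
  A -> T0 T1
  T0 -> b
  T1 -> a

CYK fill — only the sub-triangle for w[0..1]:
  T[0,0] 'b' = {S,T0}  orig:{S}
  T[1,1] 'b' = {S,T0}  orig:{S}
  T[0,1] 'bb' = {S}

Original NTs in T[0,1] deriving "bb": ["S"]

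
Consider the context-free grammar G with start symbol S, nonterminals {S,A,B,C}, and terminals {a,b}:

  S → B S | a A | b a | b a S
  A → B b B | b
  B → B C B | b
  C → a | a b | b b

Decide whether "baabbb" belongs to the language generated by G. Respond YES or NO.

Convert to CNF:
  S -> B S | T0 T1 | T0 X4 | T1 A
  A -> B X2 | b
  B -> B X3 | b
  C -> T0 T0 | T1 T0 | a
  T0 -> b
  T1 -> a
  X2 -> T0 B
  X3 -> C B
  X4 -> T1 S

CYK table (by increasing span):
  T[0,0] 'b' = {A,B,T0}  orig:{A,B}
  T[1,1] 'a' = {C,T1}  orig:{C}
  T[2,2] 'a' = {C,T1}  orig:{C}
  T[3,3] 'b' = {A,B,T0}  orig:{A,B}
  T[4,4] 'b' = {A,B,T0}  orig:{A,B}
  T[5,5] 'b' = {A,B,T0}  orig:{A,B}
  T[0,1] 'ba' = {S}
  T[1,2] 'aa' = ∅
  T[2,3] 'ab' = {C,S,X3}  orig:{C,S}
  T[3,4] 'bb' = {C,X2}  orig:{C}
  T[4,5] 'bb' = {C,X2}  orig:{C}
  T[0,2] 'baa' = ∅
  T[1,3] 'aab' = {X4}  orig:{}
  T[2,4] 'abb' = {X3}  orig:{}
  T[3,5] 'bbb' = {A,X3}  orig:{A}
  T[0,3] 'baab' = {S}
  T[1,4] 'aabb' = ∅
  T[2,5] 'abbb' = {S}
  T[0,4] 'baabb' = ∅
  T[1,5] 'aabbb' = {X4}  orig:{}
  T[0,5] 'baabbb' = {S}

S ∈ T[0,5] ⇒ YES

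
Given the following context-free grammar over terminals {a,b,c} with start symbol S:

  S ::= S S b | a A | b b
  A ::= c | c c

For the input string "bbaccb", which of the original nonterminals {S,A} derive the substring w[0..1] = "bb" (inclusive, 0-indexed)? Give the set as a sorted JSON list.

CNF form of G:
  S -> S X3 | T1 T1 | T2 A
  A -> T0 T0 | c
  T0 -> c
  T1 -> b
  T2 -> a
  X3 -> S T1

Fill CYK table bottom-up, restricted to cells inside w[0..1]:
  cell(0,0) b: {T1}  orig:{}
  cell(1,1) b: {T1}  orig:{}
  cell(0,1) bb: {S}

Original NTs in T[0,1] deriving "bb": ["S"]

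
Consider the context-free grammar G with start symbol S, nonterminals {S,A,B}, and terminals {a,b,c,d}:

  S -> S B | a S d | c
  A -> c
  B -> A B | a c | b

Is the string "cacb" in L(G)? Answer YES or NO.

Convert to CNF:
  S -> S B | T0 X3 | c
  A -> c
  B -> A B | T0 T1 | b
  T0 -> a
  T1 -> c
  T2 -> d
  X3 -> S T2

CYK fill:
  cell(0,0) c: {A,S,T1}  orig:{A,S}
  cell(1,1) a: {T0}  orig:{}
  cell(2,2) c: {A,S,T1}  orig:{A,S}
  cell(3,3) b: {B}
  cell(0,1) ca: ∅
  cell(1,2) ac: {B}
  cell(2,3) cb: {B,S}
  cell(0,2) cac: {B,S}
  cell(1,3) acb: ∅
  cell(0,3) cacb: {S}

S ∈ T[0,3] ⇒ YES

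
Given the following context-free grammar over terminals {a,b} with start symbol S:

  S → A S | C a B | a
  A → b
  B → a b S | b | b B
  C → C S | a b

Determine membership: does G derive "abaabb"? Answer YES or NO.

CNF form of G:
  S -> A S | C X3 | a
  A -> b
  B -> T0 X2 | T1 B | b
  C -> C S | T0 T1
  T0 -> a
  T1 -> b
  X2 -> T1 S
  X3 -> T0 B

CYK table (by increasing span):
  [0..0]={S,T0}  "a"  orig:{S}
  [1..1]={A,B,T1}  "b"  orig:{A,B}
  [2..2]={S,T0}  "a"  orig:{S}
  [3..3]={S,T0}  "a"  orig:{S}
  [4..4]={A,B,T1}  "b"  orig:{A,B}
  [5..5]={A,B,T1}  "b"  orig:{A,B}
  [0..1]={C,X3}  "ab"  orig:{C}
  [1..2]={S,X2}  "ba"  orig:{S}
  [2..3]=∅  "aa"
  [3..4]={C,X3}  "ab"  orig:{C}
  [4..5]={B}  "bb"
  [0..2]={B,C}  "aba"
  [1..3]=∅  "baa"
  [2..4]=∅  "aab"
  [3..5]={X3}  "abb"  orig:{}
  [0..3]={C}  "abaa"
  [1..4]=∅  "baab"
  [2..5]=∅  "aabb"
  [0..4]={S}  "abaab"
  [1..5]=∅  "baabb"
  [0..5]={S}  "abaabb"

S ∈ T[0,5] ⇒ YES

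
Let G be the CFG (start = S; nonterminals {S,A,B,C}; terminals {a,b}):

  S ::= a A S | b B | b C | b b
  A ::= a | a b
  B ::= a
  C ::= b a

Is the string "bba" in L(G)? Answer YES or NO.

Convert to CNF:
  S -> T0 X2 | T1 B | T1 C | T1 T1
  A -> T0 T1 | a
  B -> a
  C -> T1 T0
  T0 -> a
  T1 -> b
  X2 -> A S

Fill CYK table bottom-up:
  T[0,0] 'b' = {T1}  orig:{}
  T[1,1] 'b' = {T1}  orig:{}
  T[2,2] 'a' = {A,B,T0}  orig:{A,B}
  T[0,1] 'bb' = {S}
  T[1,2] 'ba' = {C,S}
  T[0,2] 'bba' = {S}

S ∈ T[0,2] ⇒ YES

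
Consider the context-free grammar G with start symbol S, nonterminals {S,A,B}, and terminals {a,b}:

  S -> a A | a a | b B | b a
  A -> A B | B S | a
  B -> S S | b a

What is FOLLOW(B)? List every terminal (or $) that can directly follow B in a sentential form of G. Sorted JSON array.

FIRST iteration:
[1]
  A via A→a: +{a}
  B via B→b a: +{b}
  S via S→a A: +{a}
  S via S→b B: +{b}
  FIRST[S]={a,b}  FIRST[A]={a}  FIRST[B]={b}
[2]
  A via A→B S: +{b}
  B via B→S S: +{a}
  FIRST[S]={a,b}  FIRST[A]={a,b}  FIRST[B]={a,b}
[3] (no change)
  FIRST[S]={a,b}  FIRST[A]={a,b}  FIRST[B]={a,b}

FOLLOW sets:
seed FOLLOW(S) with $
[1]
  A→A B: FOLLOW(A) ⊇ FIRST(B) = {a,b}; new: +{a,b}
  A→A B: FOLLOW(B) ⊇ FOLLOW(A) ⊇ {a,b}; new: +{a,b}
  A→B S: FOLLOW(S) ⊇ FOLLOW(A) ⊇ {a,b}; new: +{a,b}
  S→a A: FOLLOW(A) ⊇ FOLLOW(S) ⊇ {$,a,b}; new: +{$}
  S→b B: FOLLOW(B) ⊇ FOLLOW(S) ⊇ {$,a,b}; new: +{$}
  S: {$,a,b}  A: {$,a,b}  B: {$,a,b}
[2] — fixpoint
  S: {$,a,b}  A: {$,a,b}  B: {$,a,b}

FOLLOW(B) = ["$", "a", "b"]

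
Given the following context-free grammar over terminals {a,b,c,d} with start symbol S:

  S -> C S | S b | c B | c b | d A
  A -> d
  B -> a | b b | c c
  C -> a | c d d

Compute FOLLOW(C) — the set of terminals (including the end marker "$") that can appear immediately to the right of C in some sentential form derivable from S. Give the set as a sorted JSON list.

FIRST sets, iterate to fixpoint:
pass 1:
  A via A→d: +{d}
  B via B→a: +{a}
  B via B→b b: +{b}
  B via B→c c: +{c}
  C via C→a: +{a}
  C via C→c d d: +{c}
  S via S→C S: +{a,c}
  S via S→d A: +{d}
  FIRST[S]={a,c,d}  FIRST[A]={d}  FIRST[B]={a,b,c}  FIRST[C]={a,c}
pass 2: (no change)
  FIRST[S]={a,c,d}  FIRST[A]={d}  FIRST[B]={a,b,c}  FIRST[C]={a,c}

FOLLOW iteration:
seed FOLLOW(S) with $
pass 1:
  S→C S: FOLLOW(C) ⊇ FIRST(S) = {a,c,d}; new: +{a,c,d}
  S→S b: FOLLOW(S) ⊇ FIRST(b) = {b}; new: +{b}
  S→c B: FOLLOW(B) ⊇ FOLLOW(S) ⊇ {$,b}; new: +{$,b}
  S→d A: FOLLOW(A) ⊇ FOLLOW(S) ⊇ {$,b}; new: +{$,b}
  FOLLOW(S)={$,b}  FOLLOW(A)={$,b}  FOLLOW(B)={$,b}  FOLLOW(C)={a,c,d}
pass 2: (stable)
  FOLLOW(S)={$,b}  FOLLOW(A)={$,b}  FOLLOW(B)={$,b}  FOLLOW(C)={a,c,d}

FOLLOW(C) = ["a", "c", "d"]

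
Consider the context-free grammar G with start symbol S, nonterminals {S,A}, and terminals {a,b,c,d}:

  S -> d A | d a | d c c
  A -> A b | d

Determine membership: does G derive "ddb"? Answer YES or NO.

CNF form of G:
  S -> T1 A | T1 T2 | T1 X4
  A -> A T0 | d
  T0 -> b
  T1 -> d
  T2 -> a
  T3 -> c
  X4 -> T3 T3

CYK fill:
  T[0,0] 'd' = {A,T1}  orig:{A}
  T[1,1] 'd' = {A,T1}  orig:{A}
  T[2,2] 'b' = {T0}  orig:{}
  T[0,1] 'dd' = {S}
  T[1,2] 'db' = {A}
  T[0,2] 'ddb' = {S}

S ∈ T[0,2] ⇒ YES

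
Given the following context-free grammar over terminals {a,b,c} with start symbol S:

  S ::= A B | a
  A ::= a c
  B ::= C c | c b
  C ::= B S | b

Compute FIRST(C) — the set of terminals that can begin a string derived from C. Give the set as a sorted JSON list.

FIRST sets, iterate to fixpoint:
iter 1:
  A via A→a c: +{a}
  B via B→c b: +{c}
  C via C→B S: +{c}
  C via C→b: +{b}
  S via S→A B: +{a}
  FIRST[S]={a}  FIRST[A]={a}  FIRST[B]={c}  FIRST[C]={b,c}
iter 2:
  B via B→C c: +{b}
  FIRST[S]={a}  FIRST[A]={a}  FIRST[B]={b,c}  FIRST[C]={b,c}
iter 3: (stable)
  FIRST[S]={a}  FIRST[A]={a}  FIRST[B]={b,c}  FIRST[C]={b,c}

FIRST(C) = ["b", "c"]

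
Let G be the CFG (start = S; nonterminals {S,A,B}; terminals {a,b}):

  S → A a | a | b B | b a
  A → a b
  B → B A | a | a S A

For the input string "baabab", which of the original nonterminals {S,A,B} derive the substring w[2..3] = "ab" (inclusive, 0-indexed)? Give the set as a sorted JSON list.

Convert to CNF:
  S -> A T0 | T1 B | T1 T0 | a
  A -> T0 T1
  B -> B A | T0 X2 | a
  T0 -> a
  T1 -> b
  X2 -> S A

CYK fill — only the sub-triangle for w[2..3]:
  T[2,2] 'a' = {B,S,T0}  orig:{B,S}
  T[3,3] 'b' = {T1}  orig:{}
  T[2,3] 'ab' = {A}

Original NTs in T[2,3] deriving "ab": ["A"]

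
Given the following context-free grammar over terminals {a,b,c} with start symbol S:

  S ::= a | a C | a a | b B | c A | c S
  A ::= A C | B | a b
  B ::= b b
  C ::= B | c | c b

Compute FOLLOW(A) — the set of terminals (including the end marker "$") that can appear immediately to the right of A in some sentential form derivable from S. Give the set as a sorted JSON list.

FIRST iteration:
round 1:
  A via A→a b: +{a}
  B via B→b b: +{b}
  C via C→B: +{b}
  C via C→c: +{c}
  S via S→a: +{a}
  S via S→b B: +{b}
  S via S→c A: +{c}
  S: {a,b,c}  A: {a}  B: {b}  C: {b,c}
round 2:
  A via A→B: +{b}
  S: {a,b,c}  A: {a,b}  B: {b}  C: {b,c}
round 3: (stable)
  S: {a,b,c}  A: {a,b}  B: {b}  C: {b,c}

FOLLOW iteration:
FOLLOW(S) := {$}
pass 1:
  A→A C: FOLLOW(A) ⊇ FIRST(C) = {b,c}; new: +{b,c}
  A→A C: FOLLOW(C) ⊇ FOLLOW(A) ⊇ {b,c}; new: +{b,c}
  A→B: FOLLOW(B) ⊇ FOLLOW(A) ⊇ {b,c}; new: +{b,c}
  S→a C: FOLLOW(C) ⊇ FOLLOW(S) ⊇ {$}; new: +{$}
  S→b B: FOLLOW(B) ⊇ FOLLOW(S) ⊇ {$}; new: +{$}
  S→c A: FOLLOW(A) ⊇ FOLLOW(S) ⊇ {$}; new: +{$}
  FOLLOW[S]={$}  FOLLOW[A]={$,b,c}  FOLLOW[B]={$,b,c}  FOLLOW[C]={$,b,c}
pass 2: (no change)
  FOLLOW[S]={$}  FOLLOW[A]={$,b,c}  FOLLOW[B]={$,b,c}  FOLLOW[C]={$,b,c}

FOLLOW(A) = ["$", "b", "c"]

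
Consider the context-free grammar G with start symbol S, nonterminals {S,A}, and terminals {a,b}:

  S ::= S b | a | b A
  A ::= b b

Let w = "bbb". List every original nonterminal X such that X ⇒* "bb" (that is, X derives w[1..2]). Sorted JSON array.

CNF form of G:
  S -> S T0 | T0 A | a
  A -> T0 T0
  T0 -> b

CYK table (by increasing span), restricted to cells inside w[1..2]:
  T[1,1] 'b' = {T0}  orig:{}
  T[2,2] 'b' = {T0}  orig:{}
  T[1,2] 'bb' = {A}

Original NTs in T[1,2] deriving "bb": ["A"]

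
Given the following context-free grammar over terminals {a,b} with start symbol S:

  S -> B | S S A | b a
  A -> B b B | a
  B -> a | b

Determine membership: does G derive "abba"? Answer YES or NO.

CNF form of G:
  S -> S X3 | T0 T1 | a | b
  A -> B X2 | a
  B -> a | b
  T0 -> b
  T1 -> a
  X2 -> T0 B
  X3 -> S A

CYK table (by increasing span):
  T[0,0] 'a' = {A,B,S,T1}  orig:{A,B,S}
  T[1,1] 'b' = {B,S,T0}  orig:{B,S}
  T[2,2] 'b' = {B,S,T0}  orig:{B,S}
  T[3,3] 'a' = {A,B,S,T1}  orig:{A,B,S}
  T[0,1] 'ab' = ∅
  T[1,2] 'bb' = {X2}  orig:{}
  T[2,3] 'ba' = {S,X2,X3}  orig:{S}
  T[0,2] 'abb' = {A}
  T[1,3] 'bba' = {A,S}
  T[0,3] 'abba' = {X3}  orig:{}

S ∉ T[0,3] ⇒ NO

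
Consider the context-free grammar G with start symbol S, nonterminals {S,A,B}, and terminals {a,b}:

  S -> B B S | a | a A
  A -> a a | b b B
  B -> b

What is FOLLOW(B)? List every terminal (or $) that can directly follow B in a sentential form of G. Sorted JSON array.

Compute FIRST by fixpoint:
round 1:
  A via A→a a: +{a}
  A via A→b b B: +{b}
  B via B→b: +{b}
  S via S→B B S: +{b}
  S via S→a: +{a}
  FIRST[S]={a,b}  FIRST[A]={a,b}  FIRST[B]={b}
round 2: (no change)
  FIRST[S]={a,b}  FIRST[A]={a,b}  FIRST[B]={b}

Compute FOLLOW by fixpoint:
seed FOLLOW(S) with $
[1]
  S→B B S: FOLLOW(B) ⊇ FIRST(B) = {b}; new: +{b}
  S→B B S: FOLLOW(B) ⊇ FIRST(S) = {a,b}; new: +{a}
  S→a A: FOLLOW(A) ⊇ FOLLOW(S) ⊇ {$}; new: +{$}
  FOLLOW[S]={$}  FOLLOW[A]={$}  FOLLOW[B]={a,b}
[2]
  A→b b B: FOLLOW(B) ⊇ FOLLOW(A) ⊇ {$}; new: +{$}
  FOLLOW[S]={$}  FOLLOW[A]={$}  FOLLOW[B]={$,a,b}
[3] done
  FOLLOW[S]={$}  FOLLOW[A]={$}  FOLLOW[B]={$,a,b}

FOLLOW(B) = ["$", "a", "b"]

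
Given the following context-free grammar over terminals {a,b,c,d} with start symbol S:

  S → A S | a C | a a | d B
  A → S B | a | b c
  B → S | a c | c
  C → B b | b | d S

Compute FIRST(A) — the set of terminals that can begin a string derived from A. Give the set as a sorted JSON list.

Compute FIRST by fixpoint:
iter 1:
  A via A→a: +{a}
  A via A→b c: +{b}
  B via B→a c: +{a}
  B via B→c: +{c}
  C via C→B b: +{a,c}
  C via C→b: +{b}
  C via C→d S: +{d}
  S via S→A S: +{a,b}
  S via S→d B: +{d}
  FIRST(S)={a,b,d}  FIRST(A)={a,b}  FIRST(B)={a,c}  FIRST(C)={a,b,c,d}
iter 2:
  A via A→S B: +{d}
  B via B→S: +{b,d}
  FIRST(S)={a,b,d}  FIRST(A)={a,b,d}  FIRST(B)={a,b,c,d}  FIRST(C)={a,b,c,d}
iter 3: done
  FIRST(S)={a,b,d}  FIRST(A)={a,b,d}  FIRST(B)={a,b,c,d}  FIRST(C)={a,b,c,d}

FIRST(A) = ["a", "b", "d"]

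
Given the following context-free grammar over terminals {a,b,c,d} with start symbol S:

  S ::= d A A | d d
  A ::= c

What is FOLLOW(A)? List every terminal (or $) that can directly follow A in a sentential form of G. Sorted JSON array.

FIRST sets, iterate to fixpoint:
[1]
  A via A→c: +{c}
  S via S→d A A: +{d}
  S: {d}  A: {c}
[2] — fixpoint
  S: {d}  A: {c}

Compute FOLLOW by fixpoint:
seed FOLLOW(S) with $
pass 1:
  S→d A A: FOLLOW(A) ⊇ FIRST(A) = {c}; new: +{c}
  S→d A A: FOLLOW(A) ⊇ FOLLOW(S) ⊇ {$}; new: +{$}
  FOLLOW[S]={$}  FOLLOW[A]={$,c}
pass 2: — fixpoint
  FOLLOW[S]={$}  FOLLOW[A]={$,c}

FOLLOW(A) = ["$", "c"]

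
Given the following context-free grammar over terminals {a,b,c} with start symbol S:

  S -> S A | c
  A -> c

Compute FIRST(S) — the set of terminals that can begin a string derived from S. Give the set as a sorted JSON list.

FIRST iteration:
round 1:
  A via A→c: +{c}
  S via S→c: +{c}
  S: {c}  A: {c}
round 2: — fixpoint
  S: {c}  A: {c}

FIRST(S) = ["c"]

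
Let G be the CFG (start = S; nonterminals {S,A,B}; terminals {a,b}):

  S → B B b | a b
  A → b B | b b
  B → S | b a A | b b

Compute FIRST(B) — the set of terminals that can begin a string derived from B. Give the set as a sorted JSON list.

Compute FIRST by fixpoint:
iter 1:
  A via A→b B: +{b}
  B via B→b a A: +{b}
  S via S→B B b: +{b}
  S via S→a b: +{a}
  S: {a,b}  A: {b}  B: {b}
iter 2:
  B via B→S: +{a}
  S: {a,b}  A: {b}  B: {a,b}
iter 3: (no change)
  S: {a,b}  A: {b}  B: {a,b}

FIRST(B) = ["a", "b"]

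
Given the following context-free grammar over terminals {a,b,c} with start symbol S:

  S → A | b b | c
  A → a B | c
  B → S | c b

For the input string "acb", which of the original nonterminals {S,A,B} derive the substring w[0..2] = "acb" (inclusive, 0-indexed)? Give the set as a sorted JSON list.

Convert to CNF:
  S -> T0 B | T1 T1 | c
  A -> T0 B | c
  B -> T0 B | T1 T1 | T2 T1 | c
  T0 -> a
  T1 -> b
  T2 -> c

CYK fill — only the sub-triangle for w[0..2]:
  [0..0]={T0}  "a"  orig:{}
  [1..1]={A,B,S,T2}  "c"  orig:{A,B,S}
  [2..2]={T1}  "b"  orig:{}
  [0..1]={A,B,S}  "ac"
  [1..2]={B}  "cb"
  [0..2]={A,B,S}  "acb"

Original NTs in T[0,2] deriving "acb": ["A", "B", "S"]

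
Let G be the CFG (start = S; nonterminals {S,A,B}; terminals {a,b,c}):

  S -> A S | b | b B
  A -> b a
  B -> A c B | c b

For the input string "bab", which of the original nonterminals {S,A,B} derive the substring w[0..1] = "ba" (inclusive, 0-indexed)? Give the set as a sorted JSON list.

CNF form of G:
  S -> A S | T0 B | b
  A -> T0 T1
  B -> A X3 | T2 T0
  T0 -> b
  T1 -> a
  T2 -> c
  X3 -> T2 B

Fill CYK table bottom-up — only the sub-triangle for w[0..1]:
  [0..0]={S,T0}  "b"  orig:{S}
  [1..1]={T1}  "a"  orig:{}
  [0..1]={A}  "ba"

Original NTs in T[0,1] deriving "ba": ["A"]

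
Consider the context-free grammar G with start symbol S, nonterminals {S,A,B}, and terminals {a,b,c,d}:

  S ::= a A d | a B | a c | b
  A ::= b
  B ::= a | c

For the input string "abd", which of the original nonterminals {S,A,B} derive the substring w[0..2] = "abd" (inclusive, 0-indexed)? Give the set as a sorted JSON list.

CNF form of G:
  S -> T0 B | T0 T2 | T0 X3 | b
  A -> b
  B -> a | c
  T0 -> a
  T1 -> d
  T2 -> c
  X3 -> A T1

CYK table (by increasing span), restricted to cells inside w[0..2]:
  [0..0]={B,T0}  "a"  orig:{B}
  [1..1]={A,S}  "b"
  [2..2]={T1}  "d"  orig:{}
  [0..1]=∅  "ab"
  [1..2]={X3}  "bd"  orig:{}
  [0..2]={S}  "abd"

Original NTs in T[0,2] deriving "abd": ["S"]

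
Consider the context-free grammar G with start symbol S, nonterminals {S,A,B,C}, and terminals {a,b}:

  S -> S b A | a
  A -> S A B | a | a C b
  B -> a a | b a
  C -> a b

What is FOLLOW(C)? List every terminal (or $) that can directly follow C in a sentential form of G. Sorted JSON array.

FIRST sets, iterate to fixpoint:
round 1:
  A via A→a: +{a}
  B via B→a a: +{a}
  B via B→b a: +{b}
  C via C→a b: +{a}
  S via S→a: +{a}
  S: {a}  A: {a}  B: {a,b}  C: {a}
round 2: (no change)
  S: {a}  A: {a}  B: {a,b}  C: {a}

Compute FOLLOW by fixpoint:
initialize: $ ∈ FOLLOW(S)
[1]
  A→S A B: FOLLOW(S) ⊇ FIRST(A) = {a}; new: +{a}
  A→S A B: FOLLOW(A) ⊇ FIRST(B) = {a,b}; new: +{a,b}
  A→S A B: FOLLOW(B) ⊇ FOLLOW(A) ⊇ {a,b}; new: +{a,b}
  A→a C b: FOLLOW(C) ⊇ FIRST(b) = {b}; new: +{b}
  S→S b A: FOLLOW(S) ⊇ FIRST(b) = {b}; new: +{b}
  S→S b A: FOLLOW(A) ⊇ FOLLOW(S) ⊇ {$,a,b}; new: +{$}
  S: {$,a,b}  A: {$,a,b}  B: {a,b}  C: {b}
[2]
  A→S A B: FOLLOW(B) ⊇ FOLLOW(A) ⊇ {$,a,b}; new: +{$}
  S: {$,a,b}  A: {$,a,b}  B: {$,a,b}  C: {b}
[3] (no change)
  S: {$,a,b}  A: {$,a,b}  B: {$,a,b}  C: {b}

FOLLOW(C) = ["b"]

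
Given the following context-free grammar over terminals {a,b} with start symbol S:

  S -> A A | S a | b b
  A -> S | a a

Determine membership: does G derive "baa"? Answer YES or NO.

Convert to CNF:
  S -> A A | S T0 | T1 T1
  A -> A A | S T0 | T0 T0 | T1 T1
  T0 -> a
  T1 -> b

CYK table (by increasing span):
  cell(0,0) b: {T1}  orig:{}
  cell(1,1) a: {T0}  orig:{}
  cell(2,2) a: {T0}  orig:{}
  cell(0,1) ba: ∅
  cell(1,2) aa: {A}
  cell(0,2) baa: ∅

S ∉ T[0,2] ⇒ NO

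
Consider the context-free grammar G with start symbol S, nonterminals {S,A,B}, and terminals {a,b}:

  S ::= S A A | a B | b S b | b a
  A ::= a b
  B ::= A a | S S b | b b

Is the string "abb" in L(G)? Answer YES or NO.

Convert to CNF:
  S -> S X3 | T0 B | T1 T0 | T1 X4
  A -> T0 T1
  B -> A T0 | S X2 | T1 T1
  T0 -> a
  T1 -> b
  X2 -> S T1
  X3 -> A A
  X4 -> S T1

CYK fill:
  [0..0]={T0}  "a"  orig:{}
  [1..1]={T1}  "b"  orig:{}
  [2..2]={T1}  "b"  orig:{}
  [0..1]={A}  "ab"
  [1..2]={B}  "bb"
  [0..2]={S}  "abb"

S ∈ T[0,2] ⇒ YES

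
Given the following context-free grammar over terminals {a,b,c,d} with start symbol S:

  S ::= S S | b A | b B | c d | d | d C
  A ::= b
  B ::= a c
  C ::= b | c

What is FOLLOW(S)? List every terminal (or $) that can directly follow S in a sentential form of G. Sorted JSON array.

FIRST sets, iterate to fixpoint:
iter 1:
  A via A→b: +{b}
  B via B→a c: +{a}
  C via C→b: +{b}
  C via C→c: +{c}
  S via S→b A: +{b}
  S via S→c d: +{c}
  S via S→d: +{d}
  FIRST(S)={b,c,d}  FIRST(A)={b}  FIRST(B)={a}  FIRST(C)={b,c}
iter 2: — fixpoint
  FIRST(S)={b,c,d}  FIRST(A)={b}  FIRST(B)={a}  FIRST(C)={b,c}

FOLLOW sets:
FOLLOW(S) := {$}
pass 1:
  S→S S: FOLLOW(S) ⊇ FIRST(S) = {b,c,d}; new: +{b,c,d}
  S→b A: FOLLOW(A) ⊇ FOLLOW(S) ⊇ {$,b,c,d}; new: +{$,b,c,d}
  S→b B: FOLLOW(B) ⊇ FOLLOW(S) ⊇ {$,b,c,d}; new: +{$,b,c,d}
  S→d C: FOLLOW(C) ⊇ FOLLOW(S) ⊇ {$,b,c,d}; new: +{$,b,c,d}
  FOLLOW[S]={$,b,c,d}  FOLLOW[A]={$,b,c,d}  FOLLOW[B]={$,b,c,d}  FOLLOW[C]={$,b,c,d}
pass 2: (stable)
  FOLLOW[S]={$,b,c,d}  FOLLOW[A]={$,b,c,d}  FOLLOW[B]={$,b,c,d}  FOLLOW[C]={$,b,c,d}

FOLLOW(S) = ["$", "b", "c", "d"]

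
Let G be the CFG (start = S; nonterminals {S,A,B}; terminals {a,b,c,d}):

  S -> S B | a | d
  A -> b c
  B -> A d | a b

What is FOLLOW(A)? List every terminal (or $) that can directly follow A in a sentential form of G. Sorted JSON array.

Compute FIRST by fixpoint:
pass 1:
  A via A→b c: +{b}
  B via B→A d: +{b}
  B via B→a b: +{a}
  S via S→a: +{a}
  S via S→d: +{d}
  FIRST[S]={a,d}  FIRST[A]={b}  FIRST[B]={a,b}
pass 2: done
  FIRST[S]={a,d}  FIRST[A]={b}  FIRST[B]={a,b}

FOLLOW iteration:
initialize: $ ∈ FOLLOW(S)
pass 1:
  B→A d: FOLLOW(A) ⊇ FIRST(d) = {d}; new: +{d}
  S→S B: FOLLOW(S) ⊇ FIRST(B) = {a,b}; new: +{a,b}
  S→S B: FOLLOW(B) ⊇ FOLLOW(S) ⊇ {$,a,b}; new: +{$,a,b}
  S: {$,a,b}  A: {d}  B: {$,a,b}
pass 2: — fixpoint
  S: {$,a,b}  A: {d}  B: {$,a,b}

FOLLOW(A) = ["d"]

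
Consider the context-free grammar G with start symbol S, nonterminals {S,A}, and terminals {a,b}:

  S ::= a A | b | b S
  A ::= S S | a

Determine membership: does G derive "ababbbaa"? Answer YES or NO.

Convert to CNF:
  S -> T0 A | T1 S | b
  A -> S S | a
  T0 -> a
  T1 -> b

CYK table (by increasing span):
  cell(0,0) a: {A,T0}  orig:{A}
  cell(1,1) b: {S,T1}  orig:{S}
  cell(2,2) a: {A,T0}  orig:{A}
  cell(3,3) b: {S,T1}  orig:{S}
  cell(4,4) b: {S,T1}  orig:{S}
  cell(5,5) b: {S,T1}  orig:{S}
  cell(6,6) a: {A,T0}  orig:{A}
  cell(7,7) a: {A,T0}  orig:{A}
  cell(0,1) ab: ∅
  cell(1,2) ba: ∅
  cell(2,3) ab: ∅
  cell(3,4) bb: {A,S}
  cell(4,5) bb: {A,S}
  cell(5,6) ba: ∅
  cell(6,7) aa: {S}
  cell(0,2) aba: ∅
  cell(1,3) bab: ∅
  cell(2,4) abb: {S}
  cell(3,5) bbb: {A,S}
  cell(4,6) bba: ∅
  cell(5,7) baa: {A,S}
  cell(0,3) abab: ∅
  cell(1,4) babb: {A,S}
  cell(2,5) abbb: {A,S}
  cell(3,6) bbba: ∅
  cell(4,7) bbaa: {A,S}
  cell(0,4) ababb: {S}
  cell(1,5) babbb: {A,S}
  cell(2,6) abbba: ∅
  cell(3,7) bbbaa: {A,S}
  cell(0,5) ababbb: {A,S}
  cell(1,6) babbba: ∅
  cell(2,7) abbbaa: {A,S}
  cell(0,6) ababbba: ∅
  cell(1,7) babbbaa: {A,S}
  cell(0,7) ababbbaa: {A,S}

S ∈ T[0,7] ⇒ YES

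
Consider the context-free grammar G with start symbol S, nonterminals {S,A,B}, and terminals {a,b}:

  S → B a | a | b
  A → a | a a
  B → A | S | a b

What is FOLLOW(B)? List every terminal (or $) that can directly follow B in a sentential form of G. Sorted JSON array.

Compute FIRST by fixpoint:
pass 1:
  A via A→a: +{a}
  B via B→A: +{a}
  S via S→B a: +{a}
  S via S→b: +{b}
  S: {a,b}  A: {a}  B: {a}
pass 2:
  B via B→S: +{b}
  S: {a,b}  A: {a}  B: {a,b}
pass 3: (stable)
  S: {a,b}  A: {a}  B: {a,b}

FOLLOW iteration:
seed FOLLOW(S) with $
round 1:
  S→B a: FOLLOW(B) ⊇ FIRST(a) = {a}; new: +{a}
  FOLLOW[S]={$}  FOLLOW[A]={}  FOLLOW[B]={a}
round 2:
  B→A: FOLLOW(A) ⊇ FOLLOW(B) ⊇ {a}; new: +{a}
  B→S: FOLLOW(S) ⊇ FOLLOW(B) ⊇ {a}; new: +{a}
  FOLLOW[S]={$,a}  FOLLOW[A]={a}  FOLLOW[B]={a}
round 3: (stable)
  FOLLOW[S]={$,a}  FOLLOW[A]={a}  FOLLOW[B]={a}

FOLLOW(B) = ["a"]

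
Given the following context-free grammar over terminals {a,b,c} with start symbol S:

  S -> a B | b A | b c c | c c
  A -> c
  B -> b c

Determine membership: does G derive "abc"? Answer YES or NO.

Convert to CNF:
  S -> T0 A | T0 X3 | T1 T1 | T2 B
  A -> c
  B -> T0 T1
  T0 -> b
  T1 -> c
  T2 -> a
  X3 -> T1 T1

CYK fill:
  T[0,0] 'a' = {T2}  orig:{}
  T[1,1] 'b' = {T0}  orig:{}
  T[2,2] 'c' = {A,T1}  orig:{A}
  T[0,1] 'ab' = ∅
  T[1,2] 'bc' = {B,S}
  T[0,2] 'abc' = {S}

S ∈ T[0,2] ⇒ YES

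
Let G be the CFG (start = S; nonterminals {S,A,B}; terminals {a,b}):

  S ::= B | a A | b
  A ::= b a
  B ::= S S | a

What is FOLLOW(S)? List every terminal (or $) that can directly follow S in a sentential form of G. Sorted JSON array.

FIRST sets, iterate to fixpoint:
[1]
  A via A→b a: +{b}
  B via B→a: +{a}
  S via S→B: +{a}
  S via S→b: +{b}
  FIRST(S)={a,b}  FIRST(A)={b}  FIRST(B)={a}
[2]
  B via B→S S: +{b}
  FIRST(S)={a,b}  FIRST(A)={b}  FIRST(B)={a,b}
[3] (stable)
  FIRST(S)={a,b}  FIRST(A)={b}  FIRST(B)={a,b}

Compute FOLLOW by fixpoint:
FOLLOW(S) := {$}
[1]
  B→S S: FOLLOW(S) ⊇ FIRST(S) = {a,b}; new: +{a,b}
  S→B: FOLLOW(B) ⊇ FOLLOW(S) ⊇ {$,a,b}; new: +{$,a,b}
  S→a A: FOLLOW(A) ⊇ FOLLOW(S) ⊇ {$,a,b}; new: +{$,a,b}
  S: {$,a,b}  A: {$,a,b}  B: {$,a,b}
[2] — fixpoint
  S: {$,a,b}  A: {$,a,b}  B: {$,a,b}

FOLLOW(S) = ["$", "a", "b"]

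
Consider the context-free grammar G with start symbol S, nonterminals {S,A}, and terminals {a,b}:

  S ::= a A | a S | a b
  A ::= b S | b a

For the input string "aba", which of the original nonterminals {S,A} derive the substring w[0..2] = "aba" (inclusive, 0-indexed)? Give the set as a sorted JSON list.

CNF form of G:
  S -> T1 A | T1 S | T1 T0
  A -> T0 S | T0 T1
  T0 -> b
  T1 -> a

Fill CYK table bottom-up — only the sub-triangle for w[0..2]:
  T[0,0] 'a' = {T1}  orig:{}
  T[1,1] 'b' = {T0}  orig:{}
  T[2,2] 'a' = {T1}  orig:{}
  T[0,1] 'ab' = {S}
  T[1,2] 'ba' = {A}
  T[0,2] 'aba' = {S}

Original NTs in T[0,2] deriving "aba": ["S"]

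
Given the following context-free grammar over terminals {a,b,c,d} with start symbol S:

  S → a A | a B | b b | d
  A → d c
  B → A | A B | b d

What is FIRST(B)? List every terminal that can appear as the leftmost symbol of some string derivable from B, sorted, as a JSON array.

Compute FIRST by fixpoint:
round 1:
  A via A→d c: +{d}
  B via B→A: +{d}
  B via B→b d: +{b}
  S via S→a A: +{a}
  S via S→b b: +{b}
  S via S→d: +{d}
  FIRST[S]={a,b,d}  FIRST[A]={d}  FIRST[B]={b,d}
round 2: (stable)
  FIRST[S]={a,b,d}  FIRST[A]={d}  FIRST[B]={b,d}

FIRST(B) = ["b", "d"]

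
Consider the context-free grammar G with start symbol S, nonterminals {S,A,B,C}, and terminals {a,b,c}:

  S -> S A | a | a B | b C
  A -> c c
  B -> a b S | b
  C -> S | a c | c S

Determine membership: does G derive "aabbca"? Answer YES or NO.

Convert to CNF:
  S -> S A | T1 B | T2 C | a
  A -> T0 T0
  B -> T1 X3 | b
  C -> S A | T0 S | T1 B | T1 T0 | T2 C | a
  T0 -> c
  T1 -> a
  T2 -> b
  X3 -> T2 S

CYK fill:
  [0..0]={C,S,T1}  "a"  orig:{C,S}
  [1..1]={C,S,T1}  "a"  orig:{C,S}
  [2..2]={B,T2}  "b"  orig:{B}
  [3..3]={B,T2}  "b"  orig:{B}
  [4..4]={T0}  "c"  orig:{}
  [5..5]={C,S,T1}  "a"  orig:{C,S}
  [0..1]=∅  "aa"
  [1..2]={C,S}  "ab"
  [2..3]=∅  "bb"
  [3..4]=∅  "bc"
  [4..5]={C}  "ca"
  [0..2]=∅  "aab"
  [1..3]=∅  "abb"
  [2..4]=∅  "bbc"
  [3..5]={C,S}  "bca"
  [0..3]=∅  "aabb"
  [1..4]=∅  "abbc"
  [2..5]={C,S,X3}  "bbca"  orig:{C,S}
  [0..4]=∅  "aabbc"
  [1..5]={B}  "abbca"
  [0..5]={C,S}  "aabbca"

S ∈ T[0,5] ⇒ YES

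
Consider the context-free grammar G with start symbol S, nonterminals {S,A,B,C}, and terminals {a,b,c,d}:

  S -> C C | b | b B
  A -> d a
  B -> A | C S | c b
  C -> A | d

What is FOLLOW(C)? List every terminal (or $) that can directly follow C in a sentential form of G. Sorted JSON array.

FIRST iteration:
iter 1:
  A via A→d a: +{d}
  B via B→A: +{d}
  B via B→c b: +{c}
  C via C→A: +{d}
  S via S→C C: +{d}
  S via S→b: +{b}
  FIRST(S)={b,d}  FIRST(A)={d}  FIRST(B)={c,d}  FIRST(C)={d}
iter 2: (stable)
  FIRST(S)={b,d}  FIRST(A)={d}  FIRST(B)={c,d}  FIRST(C)={d}

FOLLOW iteration:
initialize: $ ∈ FOLLOW(S)
pass 1:
  B→C S: FOLLOW(C) ⊇ FIRST(S) = {b,d}; new: +{b,d}
  C→A: FOLLOW(A) ⊇ FOLLOW(C) ⊇ {b,d}; new: +{b,d}
  S→C C: FOLLOW(C) ⊇ FOLLOW(S) ⊇ {$}; new: +{$}
  S→b B: FOLLOW(B) ⊇ FOLLOW(S) ⊇ {$}; new: +{$}
  S: {$}  A: {b,d}  B: {$}  C: {$,b,d}
pass 2:
  B→A: FOLLOW(A) ⊇ FOLLOW(B) ⊇ {$}; new: +{$}
  S: {$}  A: {$,b,d}  B: {$}  C: {$,b,d}
pass 3: — fixpoint
  S: {$}  A: {$,b,d}  B: {$}  C: {$,b,d}

FOLLOW(C) = ["$", "b", "d"]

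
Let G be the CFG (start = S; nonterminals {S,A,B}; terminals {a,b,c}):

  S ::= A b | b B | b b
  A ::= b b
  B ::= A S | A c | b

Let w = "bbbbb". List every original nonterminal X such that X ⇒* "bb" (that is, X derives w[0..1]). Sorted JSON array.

Convert to CNF:
  S -> A T0 | T0 B | T0 T0
  A -> T0 T0
  B -> A S | A T1 | b
  T0 -> b
  T1 -> c

CYK table (by increasing span) — only the sub-triangle for w[0..1]:
  [0..0]={B,T0}  "b"  orig:{B}
  [1..1]={B,T0}  "b"  orig:{B}
  [0..1]={A,S}  "bb"

Original NTs in T[0,1] deriving "bb": ["A", "S"]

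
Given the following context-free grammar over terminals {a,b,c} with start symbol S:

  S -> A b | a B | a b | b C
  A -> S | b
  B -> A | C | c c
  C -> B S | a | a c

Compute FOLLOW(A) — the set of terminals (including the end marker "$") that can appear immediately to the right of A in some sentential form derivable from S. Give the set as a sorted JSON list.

Compute FIRST by fixpoint:
pass 1:
  A via A→b: +{b}
  B via B→A: +{b}
  B via B→c c: +{c}
  C via C→B S: +{b,c}
  C via C→a: +{a}
  S via S→A b: +{b}
  S via S→a B: +{a}
  S: {a,b}  A: {b}  B: {b,c}  C: {a,b,c}
pass 2:
  A via A→S: +{a}
  B via B→A: +{a}
  S: {a,b}  A: {a,b}  B: {a,b,c}  C: {a,b,c}
pass 3: (no change)
  S: {a,b}  A: {a,b}  B: {a,b,c}  C: {a,b,c}

FOLLOW iteration:
FOLLOW(S) := {$}
iter 1:
  C→B S: FOLLOW(B) ⊇ FIRST(S) = {a,b}; new: +{a,b}
  S→A b: FOLLOW(A) ⊇ FIRST(b) = {b}; new: +{b}
  S→a B: FOLLOW(B) ⊇ FOLLOW(S) ⊇ {$}; new: +{$}
  S→b C: FOLLOW(C) ⊇ FOLLOW(S) ⊇ {$}; new: +{$}
  FOLLOW(S)={$}  FOLLOW(A)={b}  FOLLOW(B)={$,a,b}  FOLLOW(C)={$}
iter 2:
  A→S: FOLLOW(S) ⊇ FOLLOW(A) ⊇ {b}; new: +{b}
  B→A: FOLLOW(A) ⊇ FOLLOW(B) ⊇ {$,a,b}; new: +{$,a}
  B→C: FOLLOW(C) ⊇ FOLLOW(B) ⊇ {$,a,b}; new: +{a,b}
  C→B S: FOLLOW(S) ⊇ FOLLOW(C) ⊇ {$,a,b}; new: +{a}
  FOLLOW(S)={$,a,b}  FOLLOW(A)={$,a,b}  FOLLOW(B)={$,a,b}  FOLLOW(C)={$,a,b}
iter 3: (stable)
  FOLLOW(S)={$,a,b}  FOLLOW(A)={$,a,b}  FOLLOW(B)={$,a,b}  FOLLOW(C)={$,a,b}

FOLLOW(A) = ["$", "a", "b"]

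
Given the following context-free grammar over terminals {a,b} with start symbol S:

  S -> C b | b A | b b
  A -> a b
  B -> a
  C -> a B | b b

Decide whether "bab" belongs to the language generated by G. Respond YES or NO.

Convert to CNF:
  S -> C T1 | T1 A | T1 T1
  A -> T0 T1
  B -> a
  C -> T0 B | T1 T1
  T0 -> a
  T1 -> b

CYK fill:
  [0..0]={T1}  "b"  orig:{}
  [1..1]={B,T0}  "a"  orig:{B}
  [2..2]={T1}  "b"  orig:{}
  [0..1]=∅  "ba"
  [1..2]={A}  "ab"
  [0..2]={S}  "bab"

S ∈ T[0,2] ⇒ YES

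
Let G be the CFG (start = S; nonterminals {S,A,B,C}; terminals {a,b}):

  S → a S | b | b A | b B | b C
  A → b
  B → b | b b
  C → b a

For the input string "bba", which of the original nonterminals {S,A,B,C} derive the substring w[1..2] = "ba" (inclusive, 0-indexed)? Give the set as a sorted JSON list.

Convert to CNF:
  S -> T0 A | T0 B | T0 C | T1 S | b
  A -> b
  B -> T0 T0 | b
  C -> T0 T1
  T0 -> b
  T1 -> a

CYK fill — only the sub-triangle for w[1..2]:
  T[1,1] 'b' = {A,B,S,T0}  orig:{A,B,S}
  T[2,2] 'a' = {T1}  orig:{}
  T[1,2] 'ba' = {C}

Original NTs in T[1,2] deriving "ba": ["C"]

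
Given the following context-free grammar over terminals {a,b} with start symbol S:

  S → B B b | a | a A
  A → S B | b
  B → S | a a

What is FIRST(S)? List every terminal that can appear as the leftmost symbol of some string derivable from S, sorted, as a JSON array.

Compute FIRST by fixpoint:
[1]
  A via A→b: +{b}
  B via B→a a: +{a}
  S via S→B B b: +{a}
  S: {a}  A: {b}  B: {a}
[2]
  A via A→S B: +{a}
  S: {a}  A: {a,b}  B: {a}
[3] — fixpoint
  S: {a}  A: {a,b}  B: {a}

FIRST(S) = ["a"]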